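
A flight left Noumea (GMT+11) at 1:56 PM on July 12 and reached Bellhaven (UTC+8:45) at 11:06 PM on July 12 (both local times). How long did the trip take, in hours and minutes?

11 hours 25 minutes

Departure in UTC: 1:56 PM − 11:00 = 2:56 AM on Jul 12.
Arrival in UTC: 11:06 PM − 8:45 = 2:21 PM on Jul 12.
Elapsed = 2:21 PM − 2:56 AM = 11 hours 25 minutes.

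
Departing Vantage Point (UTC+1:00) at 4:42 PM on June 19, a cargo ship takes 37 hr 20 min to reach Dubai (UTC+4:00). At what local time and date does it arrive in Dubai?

9:02 AM on June 21

Convert departure to UTC: 4:42 PM − 1:00 = 3:42 PM UTC on Jun 19.
Add 37 hours and 20 minutes travel time → 5:02 AM UTC (Jun 21).
Dubai is UTC+4:00, so local arrival = 5:02 AM + 4:00 = 9:02 AM on Jun 21.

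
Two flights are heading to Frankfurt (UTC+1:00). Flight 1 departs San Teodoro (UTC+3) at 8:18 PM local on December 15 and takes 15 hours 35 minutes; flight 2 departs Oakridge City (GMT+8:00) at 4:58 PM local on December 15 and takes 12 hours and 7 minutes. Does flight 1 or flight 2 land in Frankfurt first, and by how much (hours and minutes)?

the second, by 11 hours 48 minutes

Flight 1 in UTC: 8:18 PM − 3:00 = 5:18 PM on Dec 15.
+15 hours and 35 minutes → arrive 8:53 AM UTC on Dec 16.
Flight 2 in UTC: 4:58 PM − 8:00 = 8:58 AM on Dec 15.
+12 hours and 7 minutes → arrive 9:05 PM UTC on Dec 15.
Flight 2 lands earlier by 11 hours 48 minutes.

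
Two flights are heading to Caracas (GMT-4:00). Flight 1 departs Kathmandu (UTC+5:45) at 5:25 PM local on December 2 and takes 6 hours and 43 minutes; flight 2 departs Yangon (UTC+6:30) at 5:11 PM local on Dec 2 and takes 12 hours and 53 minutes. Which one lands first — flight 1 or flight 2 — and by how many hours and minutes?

the first, by 5 hours 11 minutes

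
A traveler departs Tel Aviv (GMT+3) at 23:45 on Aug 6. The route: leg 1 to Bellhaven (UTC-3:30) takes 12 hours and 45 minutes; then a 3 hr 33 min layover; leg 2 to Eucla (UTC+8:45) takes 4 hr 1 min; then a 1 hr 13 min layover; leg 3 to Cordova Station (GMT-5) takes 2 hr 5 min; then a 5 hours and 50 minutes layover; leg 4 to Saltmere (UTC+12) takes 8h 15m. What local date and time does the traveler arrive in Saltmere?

22:27 on August 8

Convert departure to UTC: 23:45 − 3:00 = 20:45 UTC on Aug 6.
Add 12 hours and 45 minutes leg 1 → 09:30 UTC (Aug 7).
Add 3 hours and 33 minutes layover in Bellhaven → 13:03 UTC.
Add 4 hours and 1 minute leg 2 → 17:04 UTC.
Add 1 hour and 13 minutes layover in Eucla → 18:17 UTC.
Add 2 hours 5 minutes leg 3 → 20:22 UTC.
Add 5 hours and 50 minutes layover in Cordova Station → 02:12 UTC (Aug 8).
Add 8 hours and 15 minutes leg 4 → 10:27 UTC.
Saltmere is UTC+12:00, so local arrival = 10:27 + 12:00 = 22:27 on Aug 8.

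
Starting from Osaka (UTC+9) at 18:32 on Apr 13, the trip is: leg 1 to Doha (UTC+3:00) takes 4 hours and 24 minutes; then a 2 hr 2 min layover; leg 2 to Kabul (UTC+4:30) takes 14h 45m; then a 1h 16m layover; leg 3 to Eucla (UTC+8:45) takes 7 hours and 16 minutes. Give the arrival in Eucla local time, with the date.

Convert departure to UTC: 18:32 − 9:00 = 09:32 UTC on Apr 13.
Add 4 hours and 24 minutes leg 1 → 13:56 UTC.
Add 2 hours 2 minutes layover in Doha → 15:58 UTC.
Add 14 hours 45 minutes leg 2 → 06:43 UTC (Apr 14).
Add 1 hour and 16 minutes layover in Kabul → 07:59 UTC.
Add 7 hours and 16 minutes leg 3 → 15:15 UTC.
Eucla is UTC+8:45, so local arrival = 15:15 + 8:45 = 00:00 on Apr 15.

00:00 on Apr 15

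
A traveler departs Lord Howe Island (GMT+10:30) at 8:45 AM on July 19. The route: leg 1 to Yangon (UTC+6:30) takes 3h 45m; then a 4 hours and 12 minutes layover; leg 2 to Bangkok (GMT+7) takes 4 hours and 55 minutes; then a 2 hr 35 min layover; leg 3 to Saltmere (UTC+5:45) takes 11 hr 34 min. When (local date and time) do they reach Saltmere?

7:01 AM on July 20

Convert departure to UTC: 8:45 AM − 10:30 = 10:15 PM UTC on Jul 18.
Add 3 hours and 45 minutes leg 1 → 2:00 AM UTC (Jul 19).
Add 4 hours and 12 minutes layover in Yangon → 6:12 AM UTC.
Add 4 hours and 55 minutes leg 2 → 11:07 AM UTC.
Add 2 hours 35 minutes layover in Bangkok → 1:42 PM UTC.
Add 11 hours 34 minutes leg 3 → 1:16 AM UTC (Jul 20).
Saltmere is UTC+5:45, so local arrival = 1:16 AM + 5:45 = 7:01 AM on Jul 20.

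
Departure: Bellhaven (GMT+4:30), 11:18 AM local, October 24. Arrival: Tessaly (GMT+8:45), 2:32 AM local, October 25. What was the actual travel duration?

Departure in UTC: 11:18 AM − 4:30 = 6:48 AM on Oct 24.
Arrival in UTC: 2:32 AM − 8:45 = 5:47 PM on Oct 24.
Elapsed = 5:47 PM − 6:48 AM = 10 hours 59 minutes.

10 hours 59 minutes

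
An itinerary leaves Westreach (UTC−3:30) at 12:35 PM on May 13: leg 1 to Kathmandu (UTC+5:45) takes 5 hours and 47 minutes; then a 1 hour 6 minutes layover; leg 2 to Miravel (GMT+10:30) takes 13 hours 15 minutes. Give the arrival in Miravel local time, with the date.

10:43 PM on May 14

Convert departure to UTC: 12:35 PM + 3:30 = 4:05 PM UTC on May 13.
Add 5 hours 47 minutes leg 1 → 9:52 PM UTC.
Add 1 hour and 6 minutes layover in Kathmandu → 10:58 PM UTC.
Add 13 hours and 15 minutes leg 2 → 12:13 PM UTC (May 14).
Miravel is UTC+10:30, so local arrival = 12:13 PM + 10:30 = 10:43 PM on May 14.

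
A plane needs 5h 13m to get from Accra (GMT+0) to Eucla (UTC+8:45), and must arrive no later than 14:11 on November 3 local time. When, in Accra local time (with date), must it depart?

Target arrival in UTC: 14:11 − 8:45 = 05:26 on Nov 3.
Subtract 5 hours 13 minutes → departure 00:13 UTC on Nov 3.
Accra is UTC+0, so departure is 00:13 on Nov 3.

00:13 on Nov 3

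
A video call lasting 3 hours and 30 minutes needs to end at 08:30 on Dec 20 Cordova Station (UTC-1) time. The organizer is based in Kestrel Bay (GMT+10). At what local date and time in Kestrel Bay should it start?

Target end time in UTC: 08:30 + 1:00 = 09:30 on Dec 20.
Subtract 3 hours and 30 minutes → start 06:00 UTC on Dec 20.
Kestrel Bay is UTC+10:00: 06:00 + 10:00 = 16:00 on Dec 20.

16:00 on December 20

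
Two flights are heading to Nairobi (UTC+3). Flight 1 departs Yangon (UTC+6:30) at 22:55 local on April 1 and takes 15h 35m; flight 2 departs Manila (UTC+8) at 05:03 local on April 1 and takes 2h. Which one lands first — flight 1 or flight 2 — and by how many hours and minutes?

the second, by 32 hours 57 minutes

Flight 1 in UTC: 22:55 − 6:30 = 16:25 on Apr 1.
+15 hours and 35 minutes → arrive 08:00 UTC on Apr 2.
Flight 2 in UTC: 05:03 − 8:00 = 21:03 on Mar 31.
+2 hours → arrive 23:03 UTC on Mar 31.
Flight 2 lands earlier by 32 hours 57 minutes.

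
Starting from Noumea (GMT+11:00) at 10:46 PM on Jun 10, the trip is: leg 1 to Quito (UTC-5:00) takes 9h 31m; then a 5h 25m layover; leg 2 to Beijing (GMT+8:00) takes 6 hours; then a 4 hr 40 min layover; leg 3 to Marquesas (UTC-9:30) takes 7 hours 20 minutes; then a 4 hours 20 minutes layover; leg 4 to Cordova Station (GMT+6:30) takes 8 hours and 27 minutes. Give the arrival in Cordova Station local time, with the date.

Convert departure to UTC: 10:46 PM − 11:00 = 11:46 AM UTC on Jun 10.
Add 9 hours 31 minutes leg 1 → 9:17 PM UTC.
Add 5 hours 25 minutes layover in Quito → 2:42 AM UTC (Jun 11).
Add 6 hours leg 2 → 8:42 AM UTC.
Add 4 hours and 40 minutes layover in Beijing → 1:22 PM UTC.
Add 7 hours and 20 minutes leg 3 → 8:42 PM UTC.
Add 4 hours and 20 minutes layover in Marquesas → 1:02 AM UTC (Jun 12).
Add 8 hours 27 minutes leg 4 → 9:29 AM UTC.
Cordova Station is UTC+6:30, so local arrival = 9:29 AM + 6:30 = 3:59 PM on Jun 12.

3:59 PM on June 12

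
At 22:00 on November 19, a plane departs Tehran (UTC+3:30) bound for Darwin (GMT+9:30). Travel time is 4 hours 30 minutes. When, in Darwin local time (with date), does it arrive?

Convert departure to UTC: 22:00 − 3:30 = 18:30 UTC on Nov 19.
Add 4 hours 30 minutes travel time → 23:00 UTC.
Darwin is UTC+9:30, so local arrival = 23:00 + 9:30 = 08:30 on Nov 20.

08:30 on November 20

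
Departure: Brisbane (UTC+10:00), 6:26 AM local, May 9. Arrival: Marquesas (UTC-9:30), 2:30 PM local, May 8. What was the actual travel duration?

3 hours 34 minutes

Departure in UTC: 6:26 AM − 10:00 = 8:26 PM on May 8.
Arrival in UTC: 2:30 PM + 9:30 = 12:00 AM on May 9.
Elapsed = 12:00 AM − 8:26 PM (+1 day) = 3 hours 34 minutes.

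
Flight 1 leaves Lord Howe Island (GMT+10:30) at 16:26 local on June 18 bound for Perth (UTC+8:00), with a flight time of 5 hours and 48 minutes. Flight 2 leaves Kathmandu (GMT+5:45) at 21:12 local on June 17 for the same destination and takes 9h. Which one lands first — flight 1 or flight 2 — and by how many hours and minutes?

Flight 1 in UTC: 16:26 − 10:30 = 05:56 on Jun 18.
+5 hours and 48 minutes → arrive 11:44 UTC on Jun 18.
Flight 2 in UTC: 21:12 − 5:45 = 15:27 on Jun 17.
+9 hours → arrive 00:27 UTC on Jun 18.
Flight 2 lands earlier by 11 hours 17 minutes.

the second, by 11 hours 17 minutes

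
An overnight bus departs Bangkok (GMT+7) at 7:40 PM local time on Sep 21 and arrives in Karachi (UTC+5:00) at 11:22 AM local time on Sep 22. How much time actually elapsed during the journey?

17 hours 42 minutes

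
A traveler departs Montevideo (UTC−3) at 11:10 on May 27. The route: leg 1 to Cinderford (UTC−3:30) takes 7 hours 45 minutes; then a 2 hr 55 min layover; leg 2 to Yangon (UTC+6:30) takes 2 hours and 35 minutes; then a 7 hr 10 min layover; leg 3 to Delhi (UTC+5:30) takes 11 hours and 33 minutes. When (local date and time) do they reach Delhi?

03:38 on May 29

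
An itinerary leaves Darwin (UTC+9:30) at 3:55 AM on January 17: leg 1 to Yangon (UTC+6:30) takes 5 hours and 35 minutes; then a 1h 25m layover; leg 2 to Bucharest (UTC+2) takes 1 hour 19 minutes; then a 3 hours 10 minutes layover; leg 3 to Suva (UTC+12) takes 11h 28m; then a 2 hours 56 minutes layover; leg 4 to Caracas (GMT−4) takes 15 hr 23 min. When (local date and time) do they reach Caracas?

7:41 AM on January 18

Convert departure to UTC: 3:55 AM − 9:30 = 6:25 PM UTC on Jan 16.
Add 5 hours and 35 minutes leg 1 → 12:00 AM UTC (Jan 17).
Add 1 hour 25 minutes layover in Yangon → 1:25 AM UTC.
Add 1 hour 19 minutes leg 2 → 2:44 AM UTC.
Add 3 hours 10 minutes layover in Bucharest → 5:54 AM UTC.
Add 11 hours and 28 minutes leg 3 → 5:22 PM UTC.
Add 2 hours 56 minutes layover in Suva → 8:18 PM UTC.
Add 15 hours 23 minutes leg 4 → 11:41 AM UTC (Jan 18).
Caracas is UTC−4:00, so local arrival = 11:41 AM − 4:00 = 7:41 AM on Jan 18.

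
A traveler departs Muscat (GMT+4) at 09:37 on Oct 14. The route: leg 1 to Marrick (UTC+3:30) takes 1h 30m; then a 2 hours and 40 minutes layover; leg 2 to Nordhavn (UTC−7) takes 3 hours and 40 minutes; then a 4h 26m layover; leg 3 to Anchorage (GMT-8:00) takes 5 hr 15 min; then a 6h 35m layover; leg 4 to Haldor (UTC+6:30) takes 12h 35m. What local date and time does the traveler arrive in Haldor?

Convert departure to UTC: 09:37 − 4:00 = 05:37 UTC on Oct 14.
Add 1 hour 30 minutes leg 1 → 07:07 UTC.
Add 2 hours 40 minutes layover in Marrick → 09:47 UTC.
Add 3 hours and 40 minutes leg 2 → 13:27 UTC.
Add 4 hours 26 minutes layover in Nordhavn → 17:53 UTC.
Add 5 hours 15 minutes leg 3 → 23:08 UTC.
Add 6 hours 35 minutes layover in Anchorage → 05:43 UTC (Oct 15).
Add 12 hours 35 minutes leg 4 → 18:18 UTC.
Haldor is UTC+6:30, so local arrival = 18:18 + 6:30 = 00:48 on Oct 16.

00:48 on Oct 16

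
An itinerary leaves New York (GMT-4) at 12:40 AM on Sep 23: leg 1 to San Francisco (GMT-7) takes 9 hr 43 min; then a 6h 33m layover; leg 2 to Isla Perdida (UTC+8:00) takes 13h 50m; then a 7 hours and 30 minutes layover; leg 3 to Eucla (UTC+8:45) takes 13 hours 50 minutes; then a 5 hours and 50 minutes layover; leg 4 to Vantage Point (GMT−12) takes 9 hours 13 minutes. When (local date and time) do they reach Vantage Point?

Convert departure to UTC: 12:40 AM + 4:00 = 4:40 AM UTC on Sep 23.
Add 9 hours and 43 minutes leg 1 → 2:23 PM UTC.
Add 6 hours and 33 minutes layover in San Francisco → 8:56 PM UTC.
Add 13 hours 50 minutes leg 2 → 10:46 AM UTC (Sep 24).
Add 7 hours and 30 minutes layover in Isla Perdida → 6:16 PM UTC.
Add 13 hours and 50 minutes leg 3 → 8:06 AM UTC (Sep 25).
Add 5 hours 50 minutes layover in Eucla → 1:56 PM UTC.
Add 9 hours 13 minutes leg 4 → 11:09 PM UTC.
Vantage Point is UTC−12:00, so local arrival = 11:09 PM − 12:00 = 11:09 AM on Sep 25.

11:09 AM on September 25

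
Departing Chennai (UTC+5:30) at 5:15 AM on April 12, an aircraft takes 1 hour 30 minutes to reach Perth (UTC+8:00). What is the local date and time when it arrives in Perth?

9:15 AM on April 12

Convert departure to UTC: 5:15 AM − 5:30 = 11:45 PM UTC on Apr 11.
Add 1 hour and 30 minutes travel time → 1:15 AM UTC (Apr 12).
Perth is UTC+8:00, so local arrival = 1:15 AM + 8:00 = 9:15 AM on Apr 12.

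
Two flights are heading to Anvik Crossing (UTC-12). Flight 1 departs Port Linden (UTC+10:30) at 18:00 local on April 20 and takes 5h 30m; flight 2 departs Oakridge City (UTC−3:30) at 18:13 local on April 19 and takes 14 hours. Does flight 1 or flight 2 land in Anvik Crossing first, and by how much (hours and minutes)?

Flight 1 in UTC: 18:00 − 10:30 = 07:30 on Apr 20.
+5 hours 30 minutes → arrive 13:00 UTC on Apr 20.
Flight 2 in UTC: 18:13 + 3:30 = 21:43 on Apr 19.
+14 hours → arrive 11:43 UTC on Apr 20.
Flight 2 lands earlier by 1 hour 17 minutes.

the second, by 1 hour 17 minutes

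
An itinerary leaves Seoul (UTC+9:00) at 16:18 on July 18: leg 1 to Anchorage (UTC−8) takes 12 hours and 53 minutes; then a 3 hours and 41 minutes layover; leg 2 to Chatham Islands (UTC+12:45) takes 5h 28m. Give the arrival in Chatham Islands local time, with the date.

Convert departure to UTC: 16:18 − 9:00 = 07:18 UTC on Jul 18.
Add 12 hours and 53 minutes leg 1 → 20:11 UTC.
Add 3 hours 41 minutes layover in Anchorage → 23:52 UTC.
Add 5 hours 28 minutes leg 2 → 05:20 UTC (Jul 19).
Chatham Islands is UTC+12:45, so local arrival = 05:20 + 12:45 = 18:05 on Jul 19.

18:05 on July 19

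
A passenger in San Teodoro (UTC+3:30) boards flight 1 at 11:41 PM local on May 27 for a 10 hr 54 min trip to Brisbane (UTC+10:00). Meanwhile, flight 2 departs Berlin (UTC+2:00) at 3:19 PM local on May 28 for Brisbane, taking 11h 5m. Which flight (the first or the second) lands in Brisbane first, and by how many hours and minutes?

Flight 1 in UTC: 11:41 PM − 3:30 = 8:11 PM on May 27.
+10 hours and 54 minutes → arrive 7:05 AM UTC on May 28.
Flight 2 in UTC: 3:19 PM − 2:00 = 1:19 PM on May 28.
+11 hours 5 minutes → arrive 12:24 AM UTC on May 29.
Flight 1 lands earlier by 17 hours 19 minutes.

the first, by 17 hours 19 minutes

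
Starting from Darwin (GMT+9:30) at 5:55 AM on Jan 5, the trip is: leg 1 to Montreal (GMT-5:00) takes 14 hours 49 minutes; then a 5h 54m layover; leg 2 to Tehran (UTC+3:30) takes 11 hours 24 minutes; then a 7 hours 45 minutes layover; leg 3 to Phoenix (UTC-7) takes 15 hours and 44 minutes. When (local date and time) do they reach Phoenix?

9:01 PM on January 6

Convert departure to UTC: 5:55 AM − 9:30 = 8:25 PM UTC on Jan 4.
Add 14 hours and 49 minutes leg 1 → 11:14 AM UTC (Jan 5).
Add 5 hours and 54 minutes layover in Montreal → 5:08 PM UTC.
Add 11 hours and 24 minutes leg 2 → 4:32 AM UTC (Jan 6).
Add 7 hours and 45 minutes layover in Tehran → 12:17 PM UTC.
Add 15 hours and 44 minutes leg 3 → 4:01 AM UTC (Jan 7).
Phoenix is UTC−7:00, so local arrival = 4:01 AM − 7:00 = 9:01 PM on Jan 6.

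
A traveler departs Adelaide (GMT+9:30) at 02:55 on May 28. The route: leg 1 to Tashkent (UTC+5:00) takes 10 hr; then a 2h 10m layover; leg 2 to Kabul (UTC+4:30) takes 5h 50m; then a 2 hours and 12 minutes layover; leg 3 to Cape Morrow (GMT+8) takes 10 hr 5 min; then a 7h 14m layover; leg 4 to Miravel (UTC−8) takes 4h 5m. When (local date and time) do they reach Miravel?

03:01 on May 29

Convert departure to UTC: 02:55 − 9:30 = 17:25 UTC on May 27.
Add 10 hours leg 1 → 03:25 UTC (May 28).
Add 2 hours and 10 minutes layover in Tashkent → 05:35 UTC.
Add 5 hours and 50 minutes leg 2 → 11:25 UTC.
Add 2 hours and 12 minutes layover in Kabul → 13:37 UTC.
Add 10 hours and 5 minutes leg 3 → 23:42 UTC.
Add 7 hours 14 minutes layover in Cape Morrow → 06:56 UTC (May 29).
Add 4 hours and 5 minutes leg 4 → 11:01 UTC.
Miravel is UTC−8:00, so local arrival = 11:01 − 8:00 = 03:01 on May 29.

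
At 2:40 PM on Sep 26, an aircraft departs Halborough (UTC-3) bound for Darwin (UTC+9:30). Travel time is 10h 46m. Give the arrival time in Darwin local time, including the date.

Darwin is 12:30 ahead of Halborough.
After 10 hours 46 minutes it is 1:26 AM (Sep 27) in Halborough.
Shift by the zone difference: 1:26 AM + 12:30 = 1:56 PM on Sep 27 in Darwin.

1:56 PM on Sep 27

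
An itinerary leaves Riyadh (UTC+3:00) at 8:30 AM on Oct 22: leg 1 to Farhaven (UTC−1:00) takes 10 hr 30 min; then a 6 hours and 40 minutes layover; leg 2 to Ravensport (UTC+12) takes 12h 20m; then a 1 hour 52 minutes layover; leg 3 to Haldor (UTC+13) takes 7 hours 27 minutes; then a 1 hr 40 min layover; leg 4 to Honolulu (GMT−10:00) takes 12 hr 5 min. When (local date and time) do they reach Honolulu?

12:04 AM on Oct 24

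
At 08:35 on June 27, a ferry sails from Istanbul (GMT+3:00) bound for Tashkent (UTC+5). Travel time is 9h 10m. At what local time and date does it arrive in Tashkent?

Convert departure to UTC: 08:35 − 3:00 = 05:35 UTC on Jun 27.
Add 9 hours 10 minutes travel time → 14:45 UTC.
Tashkent is UTC+5:00, so local arrival = 14:45 + 5:00 = 19:45 on Jun 27.

19:45 on June 27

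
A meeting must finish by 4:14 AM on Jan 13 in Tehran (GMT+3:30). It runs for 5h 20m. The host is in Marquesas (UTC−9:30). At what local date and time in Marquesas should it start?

9:54 AM on January 12

Target end time in UTC: 4:14 AM − 3:30 = 12:44 AM on Jan 13.
Subtract 5 hours 20 minutes → start 7:24 PM UTC on Jan 12.
Marquesas is UTC−9:30: 7:24 PM − 9:30 = 9:54 AM on Jan 12.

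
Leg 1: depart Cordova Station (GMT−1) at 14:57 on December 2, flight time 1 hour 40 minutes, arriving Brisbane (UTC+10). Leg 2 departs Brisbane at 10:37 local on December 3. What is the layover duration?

Convert departure to UTC: 14:57 + 1:00 = 15:57 UTC on Dec 2.
Add 1 hour 40 minutes flight time → 17:37 UTC.
Brisbane is UTC+10:00, so local arrival = 17:37 + 10:00 = 03:37 on Dec 3.
Layover = 10:37 − 03:37 = 7 hours.

7 hours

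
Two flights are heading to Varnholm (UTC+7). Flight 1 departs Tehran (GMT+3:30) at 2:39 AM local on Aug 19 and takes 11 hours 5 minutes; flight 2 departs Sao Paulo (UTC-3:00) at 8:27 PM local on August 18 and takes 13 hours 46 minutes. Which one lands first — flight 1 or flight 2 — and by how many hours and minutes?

the first, by 2 hours 59 minutes

Flight 1 in UTC: 2:39 AM − 3:30 = 11:09 PM on Aug 18.
+11 hours 5 minutes → arrive 10:14 AM UTC on Aug 19.
Flight 2 in UTC: 8:27 PM + 3:00 = 11:27 PM on Aug 18.
+13 hours 46 minutes → arrive 1:13 PM UTC on Aug 19.
Flight 1 lands earlier by 2 hours 59 minutes.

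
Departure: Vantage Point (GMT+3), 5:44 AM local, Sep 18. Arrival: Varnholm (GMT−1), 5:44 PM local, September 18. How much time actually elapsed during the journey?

Varnholm is 4:00 behind Vantage Point.
Clock-face elapsed time (ignoring zones) is 12 hours.
Actual elapsed = 12 hours + 4:00 = 16 hours.

16 hours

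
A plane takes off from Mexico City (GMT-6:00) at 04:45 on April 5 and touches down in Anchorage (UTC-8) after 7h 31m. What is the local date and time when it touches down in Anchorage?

Convert departure to UTC: 04:45 + 6:00 = 10:45 UTC on Apr 5.
Add 7 hours and 31 minutes travel time → 18:16 UTC.
Anchorage is UTC−8:00, so local arrival = 18:16 − 8:00 = 10:16 on Apr 5.

10:16 on April 5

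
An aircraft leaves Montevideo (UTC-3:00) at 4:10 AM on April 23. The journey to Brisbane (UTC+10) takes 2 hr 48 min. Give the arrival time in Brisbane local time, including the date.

Convert departure to UTC: 4:10 AM + 3:00 = 7:10 AM UTC on Apr 23.
Add 2 hours and 48 minutes travel time → 9:58 AM UTC.
Brisbane is UTC+10:00, so local arrival = 9:58 AM + 10:00 = 7:58 PM on Apr 23.

7:58 PM on April 23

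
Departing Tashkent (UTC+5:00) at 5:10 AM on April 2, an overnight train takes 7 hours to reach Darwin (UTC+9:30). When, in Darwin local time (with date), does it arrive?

Convert departure to UTC: 5:10 AM − 5:00 = 12:10 AM UTC on Apr 2.
Add 7 hours travel time → 7:10 AM UTC.
Darwin is UTC+9:30, so local arrival = 7:10 AM + 9:30 = 4:40 PM on Apr 2.

4:40 PM on April 2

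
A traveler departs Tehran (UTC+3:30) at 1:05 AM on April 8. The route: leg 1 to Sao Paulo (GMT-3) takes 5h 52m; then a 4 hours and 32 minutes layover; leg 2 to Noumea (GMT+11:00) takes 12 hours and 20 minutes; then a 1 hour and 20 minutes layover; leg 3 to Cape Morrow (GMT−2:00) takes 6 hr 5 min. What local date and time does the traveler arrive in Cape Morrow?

1:44 AM on April 9

Convert departure to UTC: 1:05 AM − 3:30 = 9:35 PM UTC on Apr 7.
Add 5 hours 52 minutes leg 1 → 3:27 AM UTC (Apr 8).
Add 4 hours and 32 minutes layover in Sao Paulo → 7:59 AM UTC.
Add 12 hours 20 minutes leg 2 → 8:19 PM UTC.
Add 1 hour 20 minutes layover in Noumea → 9:39 PM UTC.
Add 6 hours and 5 minutes leg 3 → 3:44 AM UTC (Apr 9).
Cape Morrow is UTC−2:00, so local arrival = 3:44 AM − 2:00 = 1:44 AM on Apr 9.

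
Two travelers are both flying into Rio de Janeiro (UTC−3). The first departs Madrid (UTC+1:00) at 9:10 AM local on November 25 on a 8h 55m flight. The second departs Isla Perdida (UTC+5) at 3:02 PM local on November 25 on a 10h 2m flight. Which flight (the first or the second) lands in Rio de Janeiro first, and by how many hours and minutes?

the first, by 2 hours 59 minutes

Flight 1 in UTC: 9:10 AM − 1:00 = 8:10 AM on Nov 25.
+8 hours 55 minutes → arrive 5:05 PM UTC on Nov 25.
Flight 2 in UTC: 3:02 PM − 5:00 = 10:02 AM on Nov 25.
+10 hours 2 minutes → arrive 8:04 PM UTC on Nov 25.
Flight 1 lands earlier by 2 hours 59 minutes.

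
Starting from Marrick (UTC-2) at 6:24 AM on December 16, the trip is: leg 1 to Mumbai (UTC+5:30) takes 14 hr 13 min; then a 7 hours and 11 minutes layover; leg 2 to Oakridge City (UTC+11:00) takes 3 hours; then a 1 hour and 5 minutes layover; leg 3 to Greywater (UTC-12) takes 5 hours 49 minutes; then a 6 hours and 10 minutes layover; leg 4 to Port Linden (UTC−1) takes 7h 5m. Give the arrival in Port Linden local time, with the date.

Convert departure to UTC: 6:24 AM + 2:00 = 8:24 AM UTC on Dec 16.
Add 14 hours and 13 minutes leg 1 → 10:37 PM UTC.
Add 7 hours and 11 minutes layover in Mumbai → 5:48 AM UTC (Dec 17).
Add 3 hours leg 2 → 8:48 AM UTC.
Add 1 hour and 5 minutes layover in Oakridge City → 9:53 AM UTC.
Add 5 hours 49 minutes leg 3 → 3:42 PM UTC.
Add 6 hours 10 minutes layover in Greywater → 9:52 PM UTC.
Add 7 hours and 5 minutes leg 4 → 4:57 AM UTC (Dec 18).
Port Linden is UTC−1:00, so local arrival = 4:57 AM − 1:00 = 3:57 AM on Dec 18.

3:57 AM on December 18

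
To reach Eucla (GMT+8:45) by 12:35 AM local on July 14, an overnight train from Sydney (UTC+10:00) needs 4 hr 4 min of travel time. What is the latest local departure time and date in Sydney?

Target arrival in UTC: 12:35 AM − 8:45 = 3:50 PM on Jul 13.
Subtract 4 hours and 4 minutes → departure 11:46 AM UTC on Jul 13.
Sydney is UTC+10:00: 11:46 AM + 10:00 = 9:46 PM on Jul 13.

9:46 PM on July 13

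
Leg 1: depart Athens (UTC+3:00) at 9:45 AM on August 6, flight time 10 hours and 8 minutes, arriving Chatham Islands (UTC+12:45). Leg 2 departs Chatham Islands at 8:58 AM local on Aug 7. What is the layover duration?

3 hours 20 minutes

Convert departure to UTC: 9:45 AM − 3:00 = 6:45 AM UTC on Aug 6.
Add 10 hours and 8 minutes flight time → 4:53 PM UTC.
Chatham Islands is UTC+12:45, so local arrival = 4:53 PM + 12:45 = 5:38 AM on Aug 7.
Layover = 8:58 AM − 5:38 AM = 3 hours 20 minutes.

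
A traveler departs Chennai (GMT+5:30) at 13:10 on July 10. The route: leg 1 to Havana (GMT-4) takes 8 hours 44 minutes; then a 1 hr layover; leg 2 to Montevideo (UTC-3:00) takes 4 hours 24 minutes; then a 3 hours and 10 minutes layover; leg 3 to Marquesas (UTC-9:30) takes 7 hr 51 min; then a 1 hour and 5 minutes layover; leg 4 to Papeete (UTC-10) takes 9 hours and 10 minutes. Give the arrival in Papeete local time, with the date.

Convert departure to UTC: 13:10 − 5:30 = 07:40 UTC on Jul 10.
Add 8 hours and 44 minutes leg 1 → 16:24 UTC.
Add 1 hour layover in Havana → 17:24 UTC.
Add 4 hours and 24 minutes leg 2 → 21:48 UTC.
Add 3 hours 10 minutes layover in Montevideo → 00:58 UTC (Jul 11).
Add 7 hours 51 minutes leg 3 → 08:49 UTC.
Add 1 hour and 5 minutes layover in Marquesas → 09:54 UTC.
Add 9 hours 10 minutes leg 4 → 19:04 UTC.
Papeete is UTC−10:00, so local arrival = 19:04 − 10:00 = 09:04 on Jul 11.

09:04 on Jul 11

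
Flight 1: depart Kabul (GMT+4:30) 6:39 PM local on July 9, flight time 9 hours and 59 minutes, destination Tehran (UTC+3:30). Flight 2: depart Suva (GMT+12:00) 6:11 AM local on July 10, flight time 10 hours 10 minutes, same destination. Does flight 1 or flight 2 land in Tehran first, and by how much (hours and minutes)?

the first, by 4 hours 13 minutes

Flight 1 in UTC: 6:39 PM − 4:30 = 2:09 PM on Jul 9.
+9 hours and 59 minutes → arrive 12:08 AM UTC on Jul 10.
Flight 2 in UTC: 6:11 AM − 12:00 = 6:11 PM on Jul 9.
+10 hours and 10 minutes → arrive 4:21 AM UTC on Jul 10.
Flight 1 lands earlier by 4 hours 13 minutes.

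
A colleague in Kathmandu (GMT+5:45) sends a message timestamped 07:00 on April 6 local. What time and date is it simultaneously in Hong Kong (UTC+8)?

09:15 on April 6

In UTC: 07:00 − 5:45 = 01:15 on Apr 6.
Hong Kong is UTC+8:00: 01:15 + 8:00 = 09:15 on Apr 6.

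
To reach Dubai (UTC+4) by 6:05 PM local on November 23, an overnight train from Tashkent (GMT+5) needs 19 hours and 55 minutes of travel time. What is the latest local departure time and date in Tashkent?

Target arrival in UTC: 6:05 PM − 4:00 = 2:05 PM on Nov 23.
Subtract 19 hours 55 minutes → departure 6:10 PM UTC on Nov 22.
Tashkent is UTC+5:00: 6:10 PM + 5:00 = 11:10 PM on Nov 22.

11:10 PM on November 22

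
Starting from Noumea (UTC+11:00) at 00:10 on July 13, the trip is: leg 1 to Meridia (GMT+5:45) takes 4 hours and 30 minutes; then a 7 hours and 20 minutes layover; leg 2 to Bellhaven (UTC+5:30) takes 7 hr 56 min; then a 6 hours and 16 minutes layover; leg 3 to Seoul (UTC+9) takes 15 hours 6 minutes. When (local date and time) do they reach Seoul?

Convert departure to UTC: 00:10 − 11:00 = 13:10 UTC on Jul 12.
Add 4 hours 30 minutes leg 1 → 17:40 UTC.
Add 7 hours 20 minutes layover in Meridia → 01:00 UTC (Jul 13).
Add 7 hours 56 minutes leg 2 → 08:56 UTC.
Add 6 hours 16 minutes layover in Bellhaven → 15:12 UTC.
Add 15 hours and 6 minutes leg 3 → 06:18 UTC (Jul 14).
Seoul is UTC+9:00, so local arrival = 06:18 + 9:00 = 15:18 on Jul 14.

15:18 on Jul 14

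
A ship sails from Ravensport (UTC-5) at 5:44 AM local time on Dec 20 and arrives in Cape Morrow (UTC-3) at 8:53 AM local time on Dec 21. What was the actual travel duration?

Cape Morrow is 2:00 ahead of Ravensport.
Clock-face elapsed time (ignoring zones) is 27 hours 9 minutes.
Actual elapsed = 27 hours 9 minutes − 2:00 = 25 hours 9 minutes.

25 hours 9 minutes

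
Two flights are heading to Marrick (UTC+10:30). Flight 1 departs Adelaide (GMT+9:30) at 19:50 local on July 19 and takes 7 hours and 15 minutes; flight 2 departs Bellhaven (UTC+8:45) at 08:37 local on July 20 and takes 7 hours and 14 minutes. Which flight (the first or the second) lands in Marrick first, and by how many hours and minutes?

Flight 1 in UTC: 19:50 − 9:30 = 10:20 on Jul 19.
+7 hours 15 minutes → arrive 17:35 UTC on Jul 19.
Flight 2 in UTC: 08:37 − 8:45 = 23:52 on Jul 19.
+7 hours 14 minutes → arrive 07:06 UTC on Jul 20.
Flight 1 lands earlier by 13 hours 31 minutes.

the first, by 13 hours 31 minutes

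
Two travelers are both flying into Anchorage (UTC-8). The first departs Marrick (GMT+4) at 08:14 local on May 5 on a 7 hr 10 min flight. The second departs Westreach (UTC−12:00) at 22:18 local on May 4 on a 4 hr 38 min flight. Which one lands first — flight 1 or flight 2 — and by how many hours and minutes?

Flight 1 in UTC: 08:14 − 4:00 = 04:14 on May 5.
+7 hours 10 minutes → arrive 11:24 UTC on May 5.
Flight 2 in UTC: 22:18 + 12:00 = 10:18 on May 5.
+4 hours 38 minutes → arrive 14:56 UTC on May 5.
Flight 1 lands earlier by 3 hours 32 minutes.

the first, by 3 hours 32 minutes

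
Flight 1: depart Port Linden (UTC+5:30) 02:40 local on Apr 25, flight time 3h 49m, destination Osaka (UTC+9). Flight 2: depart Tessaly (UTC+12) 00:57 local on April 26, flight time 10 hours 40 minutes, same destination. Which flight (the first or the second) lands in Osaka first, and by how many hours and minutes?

the first, by 22 hours 38 minutes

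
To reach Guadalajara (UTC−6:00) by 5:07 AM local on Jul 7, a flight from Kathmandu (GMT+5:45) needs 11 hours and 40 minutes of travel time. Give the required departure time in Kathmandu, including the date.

5:12 AM on July 7

Target arrival in UTC: 5:07 AM + 6:00 = 11:07 AM on Jul 7.
Subtract 11 hours 40 minutes → departure 11:27 PM UTC on Jul 6.
Kathmandu is UTC+5:45: 11:27 PM + 5:45 = 5:12 AM on Jul 7.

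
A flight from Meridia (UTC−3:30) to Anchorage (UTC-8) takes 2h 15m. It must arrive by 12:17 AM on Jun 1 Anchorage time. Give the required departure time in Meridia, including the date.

Target arrival in UTC: 12:17 AM + 8:00 = 8:17 AM on Jun 1.
Subtract 2 hours and 15 minutes → departure 6:02 AM UTC on Jun 1.
Meridia is UTC−3:30: 6:02 AM − 3:30 = 2:32 AM on Jun 1.

2:32 AM on June 1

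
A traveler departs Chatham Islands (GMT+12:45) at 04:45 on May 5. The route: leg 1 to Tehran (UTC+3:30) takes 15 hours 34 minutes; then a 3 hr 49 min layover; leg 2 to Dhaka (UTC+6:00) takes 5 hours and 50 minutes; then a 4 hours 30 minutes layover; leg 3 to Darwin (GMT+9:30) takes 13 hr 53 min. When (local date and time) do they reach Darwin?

21:06 on May 6

Convert departure to UTC: 04:45 − 12:45 = 16:00 UTC on May 4.
Add 15 hours 34 minutes leg 1 → 07:34 UTC (May 5).
Add 3 hours 49 minutes layover in Tehran → 11:23 UTC.
Add 5 hours 50 minutes leg 2 → 17:13 UTC.
Add 4 hours 30 minutes layover in Dhaka → 21:43 UTC.
Add 13 hours and 53 minutes leg 3 → 11:36 UTC (May 6).
Darwin is UTC+9:30, so local arrival = 11:36 + 9:30 = 21:06 on May 6.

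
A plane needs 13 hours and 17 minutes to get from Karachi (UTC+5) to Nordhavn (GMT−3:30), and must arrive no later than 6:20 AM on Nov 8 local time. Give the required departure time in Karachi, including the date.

1:33 AM on Nov 8

Target arrival in UTC: 6:20 AM + 3:30 = 9:50 AM on Nov 8.
Subtract 13 hours 17 minutes → departure 8:33 PM UTC on Nov 7.
Karachi is UTC+5:00: 8:33 PM + 5:00 = 1:33 AM on Nov 8.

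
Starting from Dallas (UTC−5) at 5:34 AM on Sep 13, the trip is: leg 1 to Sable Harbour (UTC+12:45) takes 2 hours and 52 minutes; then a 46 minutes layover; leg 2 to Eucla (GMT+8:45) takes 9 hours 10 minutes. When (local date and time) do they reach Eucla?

8:07 AM on September 14

Convert departure to UTC: 5:34 AM + 5:00 = 10:34 AM UTC on Sep 13.
Add 2 hours 52 minutes leg 1 → 1:26 PM UTC.
Add 46 minutes layover in Sable Harbour → 2:12 PM UTC.
Add 9 hours 10 minutes leg 2 → 11:22 PM UTC.
Eucla is UTC+8:45, so local arrival = 11:22 PM + 8:45 = 8:07 AM on Sep 14.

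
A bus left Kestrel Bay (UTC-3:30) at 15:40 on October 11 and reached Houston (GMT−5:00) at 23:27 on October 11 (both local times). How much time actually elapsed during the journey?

9 hours 17 minutes

Departure in UTC: 15:40 + 3:30 = 19:10 on Oct 11.
Arrival in UTC: 23:27 + 5:00 = 04:27 on Oct 12.
Elapsed = 04:27 − 19:10 (+1 day) = 9 hours 17 minutes.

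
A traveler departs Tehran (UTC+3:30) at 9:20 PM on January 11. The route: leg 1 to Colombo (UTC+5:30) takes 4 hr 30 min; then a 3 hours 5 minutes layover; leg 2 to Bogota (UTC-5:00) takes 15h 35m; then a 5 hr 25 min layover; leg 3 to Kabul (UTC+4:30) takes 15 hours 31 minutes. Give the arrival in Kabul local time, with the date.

Convert departure to UTC: 9:20 PM − 3:30 = 5:50 PM UTC on Jan 11.
Add 4 hours 30 minutes leg 1 → 10:20 PM UTC.
Add 3 hours and 5 minutes layover in Colombo → 1:25 AM UTC (Jan 12).
Add 15 hours 35 minutes leg 2 → 5:00 PM UTC.
Add 5 hours and 25 minutes layover in Bogota → 10:25 PM UTC.
Add 15 hours 31 minutes leg 3 → 1:56 PM UTC (Jan 13).
Kabul is UTC+4:30, so local arrival = 1:56 PM + 4:30 = 6:26 PM on Jan 13.

6:26 PM on January 13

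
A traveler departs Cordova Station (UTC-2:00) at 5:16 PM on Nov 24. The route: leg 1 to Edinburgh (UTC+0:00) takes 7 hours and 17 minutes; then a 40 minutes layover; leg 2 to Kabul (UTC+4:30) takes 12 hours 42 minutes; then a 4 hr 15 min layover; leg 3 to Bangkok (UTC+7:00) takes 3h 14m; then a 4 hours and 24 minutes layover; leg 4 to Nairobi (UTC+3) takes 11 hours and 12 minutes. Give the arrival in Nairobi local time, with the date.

6:00 PM on Nov 26

Convert departure to UTC: 5:16 PM + 2:00 = 7:16 PM UTC on Nov 24.
Add 7 hours and 17 minutes leg 1 → 2:33 AM UTC (Nov 25).
Add 40 minutes layover in Edinburgh → 3:13 AM UTC.
Add 12 hours and 42 minutes leg 2 → 3:55 PM UTC.
Add 4 hours 15 minutes layover in Kabul → 8:10 PM UTC.
Add 3 hours 14 minutes leg 3 → 11:24 PM UTC.
Add 4 hours and 24 minutes layover in Bangkok → 3:48 AM UTC (Nov 26).
Add 11 hours 12 minutes leg 4 → 3:00 PM UTC.
Nairobi is UTC+3:00, so local arrival = 3:00 PM + 3:00 = 6:00 PM on Nov 26.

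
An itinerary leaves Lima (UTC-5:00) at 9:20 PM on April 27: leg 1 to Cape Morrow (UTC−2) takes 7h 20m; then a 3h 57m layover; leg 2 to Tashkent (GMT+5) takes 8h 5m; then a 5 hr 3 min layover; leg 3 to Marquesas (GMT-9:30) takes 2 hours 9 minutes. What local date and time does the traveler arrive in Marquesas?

Convert departure to UTC: 9:20 PM + 5:00 = 2:20 AM UTC on Apr 28.
Add 7 hours 20 minutes leg 1 → 9:40 AM UTC.
Add 3 hours and 57 minutes layover in Cape Morrow → 1:37 PM UTC.
Add 8 hours 5 minutes leg 2 → 9:42 PM UTC.
Add 5 hours 3 minutes layover in Tashkent → 2:45 AM UTC (Apr 29).
Add 2 hours and 9 minutes leg 3 → 4:54 AM UTC.
Marquesas is UTC−9:30, so local arrival = 4:54 AM − 9:30 = 7:24 PM on Apr 28.

7:24 PM on Apr 28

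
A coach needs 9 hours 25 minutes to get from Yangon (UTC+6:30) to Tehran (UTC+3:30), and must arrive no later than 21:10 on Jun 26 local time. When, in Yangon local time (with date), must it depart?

14:45 on Jun 26

Target arrival in UTC: 21:10 − 3:30 = 17:40 on Jun 26.
Subtract 9 hours 25 minutes → departure 08:15 UTC on Jun 26.
Yangon is UTC+6:30: 08:15 + 6:30 = 14:45 on Jun 26.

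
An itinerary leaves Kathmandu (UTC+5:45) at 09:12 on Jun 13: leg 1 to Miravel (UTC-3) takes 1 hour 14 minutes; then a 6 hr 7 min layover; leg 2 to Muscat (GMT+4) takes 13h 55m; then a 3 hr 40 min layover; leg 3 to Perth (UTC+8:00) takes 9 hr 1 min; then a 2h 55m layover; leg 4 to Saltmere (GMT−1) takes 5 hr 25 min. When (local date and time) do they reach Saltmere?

Convert departure to UTC: 09:12 − 5:45 = 03:27 UTC on Jun 13.
Add 1 hour 14 minutes leg 1 → 04:41 UTC.
Add 6 hours 7 minutes layover in Miravel → 10:48 UTC.
Add 13 hours and 55 minutes leg 2 → 00:43 UTC (Jun 14).
Add 3 hours and 40 minutes layover in Muscat → 04:23 UTC.
Add 9 hours 1 minute leg 3 → 13:24 UTC.
Add 2 hours and 55 minutes layover in Perth → 16:19 UTC.
Add 5 hours and 25 minutes leg 4 → 21:44 UTC.
Saltmere is UTC−1:00, so local arrival = 21:44 − 1:00 = 20:44 on Jun 14.

20:44 on June 14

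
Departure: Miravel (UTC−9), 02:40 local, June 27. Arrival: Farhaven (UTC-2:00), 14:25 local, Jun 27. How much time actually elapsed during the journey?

Departure in UTC: 02:40 + 9:00 = 11:40 on Jun 27.
Arrival in UTC: 14:25 + 2:00 = 16:25 on Jun 27.
Elapsed = 16:25 − 11:40 = 4 hours 45 minutes.

4 hours 45 minutes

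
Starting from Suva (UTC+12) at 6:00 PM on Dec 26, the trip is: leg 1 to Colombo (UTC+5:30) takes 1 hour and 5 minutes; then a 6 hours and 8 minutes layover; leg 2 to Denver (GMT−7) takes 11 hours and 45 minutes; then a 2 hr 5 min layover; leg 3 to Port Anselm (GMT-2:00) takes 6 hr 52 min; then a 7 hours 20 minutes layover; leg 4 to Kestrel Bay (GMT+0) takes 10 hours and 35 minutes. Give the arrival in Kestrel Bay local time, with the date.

Convert departure to UTC: 6:00 PM − 12:00 = 6:00 AM UTC on Dec 26.
Add 1 hour and 5 minutes leg 1 → 7:05 AM UTC.
Add 6 hours and 8 minutes layover in Colombo → 1:13 PM UTC.
Add 11 hours 45 minutes leg 2 → 12:58 AM UTC (Dec 27).
Add 2 hours and 5 minutes layover in Denver → 3:03 AM UTC.
Add 6 hours and 52 minutes leg 3 → 9:55 AM UTC.
Add 7 hours and 20 minutes layover in Port Anselm → 5:15 PM UTC.
Add 10 hours 35 minutes leg 4 → 3:50 AM UTC (Dec 28).
Kestrel Bay is UTC+0, so local arrival is the same: 3:50 AM on Dec 28.

3:50 AM on December 28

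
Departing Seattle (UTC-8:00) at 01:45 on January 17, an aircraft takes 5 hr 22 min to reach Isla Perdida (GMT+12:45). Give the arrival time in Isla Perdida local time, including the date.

03:52 on Jan 18

Convert departure to UTC: 01:45 + 8:00 = 09:45 UTC on Jan 17.
Add 5 hours 22 minutes travel time → 15:07 UTC.
Isla Perdida is UTC+12:45, so local arrival = 15:07 + 12:45 = 03:52 on Jan 18.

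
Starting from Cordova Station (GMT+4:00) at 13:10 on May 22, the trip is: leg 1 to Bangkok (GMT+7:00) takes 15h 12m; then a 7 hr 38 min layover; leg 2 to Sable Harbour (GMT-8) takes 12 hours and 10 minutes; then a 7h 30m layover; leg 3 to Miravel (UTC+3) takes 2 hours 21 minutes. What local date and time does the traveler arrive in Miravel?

Convert departure to UTC: 13:10 − 4:00 = 09:10 UTC on May 22.
Add 15 hours and 12 minutes leg 1 → 00:22 UTC (May 23).
Add 7 hours and 38 minutes layover in Bangkok → 08:00 UTC.
Add 12 hours and 10 minutes leg 2 → 20:10 UTC.
Add 7 hours 30 minutes layover in Sable Harbour → 03:40 UTC (May 24).
Add 2 hours 21 minutes leg 3 → 06:01 UTC.
Miravel is UTC+3:00, so local arrival = 06:01 + 3:00 = 09:01 on May 24.

09:01 on May 24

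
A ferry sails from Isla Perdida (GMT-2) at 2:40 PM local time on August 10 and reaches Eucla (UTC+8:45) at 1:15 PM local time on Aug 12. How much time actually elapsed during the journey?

35 hours 50 minutes

Departure in UTC: 2:40 PM + 2:00 = 4:40 PM on Aug 10.
Arrival in UTC: 1:15 PM − 8:45 = 4:30 AM on Aug 12.
Elapsed = 4:30 AM − 4:40 PM (+2 days) = 35 hours 50 minutes.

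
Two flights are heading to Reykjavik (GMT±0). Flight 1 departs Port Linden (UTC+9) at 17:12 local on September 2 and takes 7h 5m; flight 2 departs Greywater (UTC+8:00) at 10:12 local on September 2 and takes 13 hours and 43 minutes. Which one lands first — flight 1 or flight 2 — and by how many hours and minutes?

the first, by 38 minutes

Flight 1 in UTC: 17:12 − 9:00 = 08:12 on Sep 2.
+7 hours and 5 minutes → arrive 15:17 UTC on Sep 2.
Flight 2 in UTC: 10:12 − 8:00 = 02:12 on Sep 2.
+13 hours and 43 minutes → arrive 15:55 UTC on Sep 2.
Flight 1 lands earlier by 38 minutes.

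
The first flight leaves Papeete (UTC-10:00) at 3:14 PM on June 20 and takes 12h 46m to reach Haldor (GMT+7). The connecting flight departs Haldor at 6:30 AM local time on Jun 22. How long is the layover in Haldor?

9 hours 30 minutes

Convert departure to UTC: 3:14 PM + 10:00 = 1:14 AM UTC on Jun 21.
Add 12 hours 46 minutes flight time → 2:00 PM UTC.
Haldor is UTC+7:00, so local arrival = 2:00 PM + 7:00 = 9:00 PM on Jun 21.
Layover = 6:30 AM − 9:00 PM (+1 day) = 9 hours 30 minutes.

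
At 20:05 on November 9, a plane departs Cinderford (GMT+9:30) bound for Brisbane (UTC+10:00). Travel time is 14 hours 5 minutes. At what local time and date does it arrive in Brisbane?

Convert departure to UTC: 20:05 − 9:30 = 10:35 UTC on Nov 9.
Add 14 hours and 5 minutes travel time → 00:40 UTC (Nov 10).
Brisbane is UTC+10:00, so local arrival = 00:40 + 10:00 = 10:40 on Nov 10.

10:40 on Nov 10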